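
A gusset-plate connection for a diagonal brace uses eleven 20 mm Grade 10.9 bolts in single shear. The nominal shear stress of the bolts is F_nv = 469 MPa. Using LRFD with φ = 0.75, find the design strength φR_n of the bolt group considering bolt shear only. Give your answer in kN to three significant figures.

1220 kN

A_b = π × 20² / 4 = 314.2 mm².
R_n = F_nv · A_b · n · n_s = 469 × 314.2 × 11 × 1 / 1000 = 1621 kN.
Design strength φR_n = 0.75 × 1621 = 1220 kN.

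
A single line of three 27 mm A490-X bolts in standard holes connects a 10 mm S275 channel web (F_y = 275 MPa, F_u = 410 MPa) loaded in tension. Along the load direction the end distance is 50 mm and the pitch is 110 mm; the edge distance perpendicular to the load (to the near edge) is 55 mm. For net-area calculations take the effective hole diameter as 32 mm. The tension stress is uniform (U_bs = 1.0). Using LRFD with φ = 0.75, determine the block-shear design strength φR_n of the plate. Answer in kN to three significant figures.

Shear plane L_v = 50 + 2·110 = 270 mm; A_gv = 270 × 10 = 2700 mm².
A_nv = (270 − 2.5·32) × 10 = 1900 mm².
A_nt = (55 − 0.5·32) × 10 = 390 mm².
0.6 F_u A_nv = 467.4 kN; 0.6 F_y A_gv = 445.5 kN → shear yielding governs the shear term.
R_n = 445.5 + 1.0 × 410 × 390 / 1000 = 605.4 kN.
Design strength φR_n = 0.75 × 605.4 = 454 kN.

454 kN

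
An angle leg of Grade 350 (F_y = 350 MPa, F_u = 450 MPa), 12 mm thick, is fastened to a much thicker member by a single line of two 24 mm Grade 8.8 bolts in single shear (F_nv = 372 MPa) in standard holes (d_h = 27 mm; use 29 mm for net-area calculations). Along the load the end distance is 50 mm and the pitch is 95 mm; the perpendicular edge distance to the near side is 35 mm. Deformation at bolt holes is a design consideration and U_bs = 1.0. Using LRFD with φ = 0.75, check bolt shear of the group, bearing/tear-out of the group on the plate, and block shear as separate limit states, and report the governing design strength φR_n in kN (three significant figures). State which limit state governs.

252 kN (bolt shear governs)

Bolt shear: A_b = π·24²/4 = 452.4 mm²; R_n = 372 × 452.4 × 2 × 1 / 1000 = 336.6 kN → 0.75 × 336.6 = 252 kN.
Bearing: edge l_c = 36.5, r_n = 236.5 kN; interior l_c = 68, r_n = 311 kN; R_n = 236.5 + 1·311 = 547.6 kN → 411 kN.
Block shear: A_gv = 1740, A_nv = 1218, A_nt = 246 mm²; R_n = min(0.6F_uA_nv, 0.6F_yA_gv) + U_bs·F_u·A_nt = 439.6 kN → 330 kN.
Bolt shear governs: 252 kN.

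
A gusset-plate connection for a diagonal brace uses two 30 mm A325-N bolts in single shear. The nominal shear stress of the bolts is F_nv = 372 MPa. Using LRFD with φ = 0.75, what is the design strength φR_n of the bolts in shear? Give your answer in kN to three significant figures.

A_b = π × 30² / 4 = 706.9 mm².
R_n = F_nv · A_b · n · n_s = 372 × 706.9 × 2 × 1 / 1000 = 525.9 kN.
Design strength φR_n = 0.75 × 525.9 = 394 kN.

394 kN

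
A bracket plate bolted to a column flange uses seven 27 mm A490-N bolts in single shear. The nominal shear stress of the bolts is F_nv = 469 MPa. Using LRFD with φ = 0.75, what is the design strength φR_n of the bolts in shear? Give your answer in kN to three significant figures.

1410 kN

A_b = π × 27² / 4 = 572.6 mm².
R_n = F_nv · A_b · n · n_s = 469 × 572.6 × 7 × 1 / 1000 = 1880 kN.
Design strength φR_n = 0.75 × 1880 = 1410 kN.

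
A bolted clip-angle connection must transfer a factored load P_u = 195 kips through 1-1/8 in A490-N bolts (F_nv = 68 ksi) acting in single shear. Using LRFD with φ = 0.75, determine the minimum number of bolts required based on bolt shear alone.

4 bolts

A_b = π·1.125²/4 = 0.994 in².
Per-bolt design strength φR_n = 0.75 × 68 × 0.994 × 1 = 50.69 kips.
n ≥ 195 / 50.69 = 3.847 → use 4 bolts.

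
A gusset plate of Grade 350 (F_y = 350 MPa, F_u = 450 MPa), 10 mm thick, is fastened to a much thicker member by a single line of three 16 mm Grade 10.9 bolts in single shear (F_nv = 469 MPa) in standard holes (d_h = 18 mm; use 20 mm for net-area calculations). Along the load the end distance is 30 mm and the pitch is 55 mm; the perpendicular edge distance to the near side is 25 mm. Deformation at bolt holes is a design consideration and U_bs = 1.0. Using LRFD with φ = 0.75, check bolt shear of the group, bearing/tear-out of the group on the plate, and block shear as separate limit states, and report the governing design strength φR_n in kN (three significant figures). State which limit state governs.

Bolt shear: A_b = π·16²/4 = 201.1 mm²; R_n = 469 × 201.1 × 3 × 1 / 1000 = 282.9 kN → 0.75 × 282.9 = 212 kN.
Bearing: edge l_c = 21, r_n = 113.4 kN; interior l_c = 37, r_n = 172.8 kN; R_n = 113.4 + 2·172.8 = 459 kN → 344 kN.
Block shear: A_gv = 1400, A_nv = 900, A_nt = 150 mm²; R_n = min(0.6F_uA_nv, 0.6F_yA_gv) + U_bs·F_u·A_nt = 310.5 kN → 233 kN.
Bolt shear governs: 212 kN.

212 kN (bolt shear governs)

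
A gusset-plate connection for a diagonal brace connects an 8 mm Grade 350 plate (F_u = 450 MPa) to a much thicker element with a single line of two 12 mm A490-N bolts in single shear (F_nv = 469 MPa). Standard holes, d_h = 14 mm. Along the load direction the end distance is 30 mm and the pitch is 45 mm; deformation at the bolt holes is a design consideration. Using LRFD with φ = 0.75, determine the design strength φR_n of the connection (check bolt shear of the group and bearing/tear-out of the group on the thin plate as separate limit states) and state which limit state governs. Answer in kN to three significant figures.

Bolt shear: A_b = π·12²/4 = 113.1 mm²; R_n = 469 × 113.1 × 2 × 1 / 1000 = 106.1 kN → 0.75 × 106.1 = 79.6 kN.
Bearing (1.2 l_c t F_u ≤ 2.4 d t F_u): upper limit = 2.4·12·8·450 / 1000 = 103.7 kN.
  Edge l_c = 30 − 14/2 = 23 → r_n = 99.36 kN; interior l_c = 45 − 14 = 31 → r_n = 103.7 kN.
  R_n,bearing = 1·99.36 + 1·103.7 = 203 kN → 0.75 × 203 = 152 kN.
Bolt shear governs: 79.6 kN.

79.6 kN (bolt shear governs)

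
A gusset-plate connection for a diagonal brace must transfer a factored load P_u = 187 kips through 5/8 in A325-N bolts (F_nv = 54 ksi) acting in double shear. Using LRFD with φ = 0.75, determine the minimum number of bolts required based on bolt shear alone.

A_b = π·0.625²/4 = 0.3068 in².
Per-bolt design strength φR_n = 0.75 × 54 × 0.3068 × 2 = 24.85 kips.
n ≥ 187 / 24.85 = 7.525 → use 8 bolts.

8 bolts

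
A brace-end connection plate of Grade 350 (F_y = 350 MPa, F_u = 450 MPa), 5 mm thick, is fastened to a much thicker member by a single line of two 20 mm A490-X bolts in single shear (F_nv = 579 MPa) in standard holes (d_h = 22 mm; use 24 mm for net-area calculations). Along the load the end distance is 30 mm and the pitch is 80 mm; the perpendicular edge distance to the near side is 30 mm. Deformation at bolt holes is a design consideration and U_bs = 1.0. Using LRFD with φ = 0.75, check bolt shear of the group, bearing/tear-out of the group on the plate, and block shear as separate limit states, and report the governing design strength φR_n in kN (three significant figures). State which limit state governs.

105 kN (block shear governs)

Bolt shear: A_b = π·20²/4 = 314.2 mm²; R_n = 579 × 314.2 × 2 × 1 / 1000 = 363.8 kN → 0.75 × 363.8 = 273 kN.
Bearing: edge l_c = 19, r_n = 51.3 kN; interior l_c = 58, r_n = 108 kN; R_n = 51.3 + 1·108 = 159.3 kN → 119 kN.
Block shear: A_gv = 550, A_nv = 370, A_nt = 90 mm²; R_n = min(0.6F_uA_nv, 0.6F_yA_gv) + U_bs·F_u·A_nt = 140.4 kN → 105 kN.
Block shear governs: 105 kN.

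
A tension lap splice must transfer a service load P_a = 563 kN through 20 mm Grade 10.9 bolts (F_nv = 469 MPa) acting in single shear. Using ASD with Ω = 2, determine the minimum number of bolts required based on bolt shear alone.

A_b = π·20²/4 = 314.2 mm².
Per-bolt allowable strength R_n/Ω = 469 × 314.2 × 1 / 1000 / 2 = 73.67 kN.
n ≥ 563 / 73.67 = 7.642 → use 8 bolts.

8 bolts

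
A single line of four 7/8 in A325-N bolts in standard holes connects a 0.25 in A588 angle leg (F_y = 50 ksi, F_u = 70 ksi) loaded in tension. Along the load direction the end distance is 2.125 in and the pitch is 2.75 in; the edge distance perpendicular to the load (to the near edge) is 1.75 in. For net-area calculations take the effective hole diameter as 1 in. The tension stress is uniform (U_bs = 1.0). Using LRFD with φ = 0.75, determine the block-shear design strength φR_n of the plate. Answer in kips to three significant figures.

70.5 kips

Shear plane L_v = 2.125 + 3·2.75 = 10.38 in; A_gv = 10.38 × 0.25 = 2.594 in².
A_nv = (10.38 − 3.5·1) × 0.25 = 1.719 in².
A_nt = (1.75 − 0.5·1) × 0.25 = 0.3125 in².
0.6 F_u A_nv = 72.19 kips; 0.6 F_y A_gv = 77.81 kips → shear rupture governs the shear term.
R_n = 72.19 + 1.0 × 70 × 0.3125 = 94.06 kips.
Design strength φR_n = 0.75 × 94.06 = 70.5 kips.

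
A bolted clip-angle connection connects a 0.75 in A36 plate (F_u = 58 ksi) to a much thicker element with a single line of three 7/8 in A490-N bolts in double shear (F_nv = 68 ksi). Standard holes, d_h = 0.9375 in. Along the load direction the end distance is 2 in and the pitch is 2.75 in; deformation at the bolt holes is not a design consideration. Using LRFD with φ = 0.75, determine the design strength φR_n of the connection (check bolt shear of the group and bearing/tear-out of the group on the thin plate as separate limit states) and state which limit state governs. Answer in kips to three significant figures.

Bolt shear: A_b = π·0.875²/4 = 0.6013 in²; R_n = 68 × 0.6013 × 3 × 2 = 245.3 kips → 0.75 × 245.3 = 184 kips.
Bearing (1.5 l_c t F_u ≤ 3.0 d t F_u): upper limit = 3.0·0.875·0.75·58 = 114.2 kips.
  Edge l_c = 2 − 0.9375/2 = 1.531 → r_n = 99.91 kips; interior l_c = 2.75 − 0.9375 = 1.812 → r_n = 114.2 kips.
  R_n,bearing = 1·99.91 + 2·114.2 = 328.3 kips → 0.75 × 328.3 = 246 kips.
Bolt shear governs: 184 kips.

184 kips (bolt shear governs)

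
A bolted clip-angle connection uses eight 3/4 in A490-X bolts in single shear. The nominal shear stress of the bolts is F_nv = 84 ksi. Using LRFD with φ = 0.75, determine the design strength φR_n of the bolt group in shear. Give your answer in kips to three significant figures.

A_b = π × 0.75² / 4 = 0.4418 in².
R_n = F_nv · A_b · n · n_s = 84 × 0.4418 × 8 × 1 = 296.9 kips.
Design strength φR_n = 0.75 × 296.9 = 223 kips.

223 kips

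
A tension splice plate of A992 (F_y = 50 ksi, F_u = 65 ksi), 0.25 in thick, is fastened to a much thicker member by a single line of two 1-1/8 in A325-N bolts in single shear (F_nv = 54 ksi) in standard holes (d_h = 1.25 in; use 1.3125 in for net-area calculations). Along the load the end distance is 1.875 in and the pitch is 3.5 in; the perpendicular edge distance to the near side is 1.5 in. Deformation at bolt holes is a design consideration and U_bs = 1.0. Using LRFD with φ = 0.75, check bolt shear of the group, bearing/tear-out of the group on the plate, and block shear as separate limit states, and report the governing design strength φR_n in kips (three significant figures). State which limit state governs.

Bolt shear: A_b = π·1.125²/4 = 0.994 in²; R_n = 54 × 0.994 × 2 × 1 = 107.4 kips → 0.75 × 107.4 = 80.5 kips.
Bearing: edge l_c = 1.25, r_n = 24.38 kips; interior l_c = 2.25, r_n = 43.87 kips; R_n = 24.38 + 1·43.87 = 68.25 kips → 51.2 kips.
Block shear: A_gv = 1.344, A_nv = 0.8516, A_nt = 0.2109 in²; R_n = min(0.6F_uA_nv, 0.6F_yA_gv) + U_bs·F_u·A_nt = 46.92 kips → 35.2 kips.
Block shear governs: 35.2 kips.

35.2 kips (block shear governs)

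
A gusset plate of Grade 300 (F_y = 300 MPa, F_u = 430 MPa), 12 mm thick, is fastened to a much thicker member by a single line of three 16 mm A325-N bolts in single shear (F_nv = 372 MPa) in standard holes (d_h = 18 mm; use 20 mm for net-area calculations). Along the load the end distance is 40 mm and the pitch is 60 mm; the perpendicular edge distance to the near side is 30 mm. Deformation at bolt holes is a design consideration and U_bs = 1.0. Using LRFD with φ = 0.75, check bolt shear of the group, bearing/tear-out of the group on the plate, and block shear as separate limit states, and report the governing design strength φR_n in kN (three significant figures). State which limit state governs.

168 kN (bolt shear governs)

Bolt shear: A_b = π·16²/4 = 201.1 mm²; R_n = 372 × 201.1 × 3 × 1 / 1000 = 224.4 kN → 0.75 × 224.4 = 168 kN.
Bearing: edge l_c = 31, r_n = 192 kN; interior l_c = 42, r_n = 198.1 kN; R_n = 192 + 2·198.1 = 588.2 kN → 441 kN.
Block shear: A_gv = 1920, A_nv = 1320, A_nt = 240 mm²; R_n = min(0.6F_uA_nv, 0.6F_yA_gv) + U_bs·F_u·A_nt = 443.8 kN → 333 kN.
Bolt shear governs: 168 kN.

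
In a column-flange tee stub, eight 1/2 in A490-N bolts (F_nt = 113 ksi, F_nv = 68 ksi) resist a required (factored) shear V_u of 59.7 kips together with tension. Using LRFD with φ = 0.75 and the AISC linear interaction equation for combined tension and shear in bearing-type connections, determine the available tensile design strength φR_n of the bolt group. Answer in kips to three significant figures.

73.9 kips

A_b = π·0.5²/4 = 0.1963 in²; f_rv = 59.7 / (8 × 0.1963) = 38.01 ksi.
F'_nt = 1.3 F_nt − (F_nt / φF_nv) f_rv = 1.3·113 − (113/(0.75·68))·38.01 = 62.69 ksi, capped at F_nt → F'_nt = 62.69 ksi.
R_n = F'_nt · A_b · n = 62.69 × 0.1963 × 8 = 98.47 kips.
Design strength φR_n = 0.75 × 98.47 = 73.9 kips.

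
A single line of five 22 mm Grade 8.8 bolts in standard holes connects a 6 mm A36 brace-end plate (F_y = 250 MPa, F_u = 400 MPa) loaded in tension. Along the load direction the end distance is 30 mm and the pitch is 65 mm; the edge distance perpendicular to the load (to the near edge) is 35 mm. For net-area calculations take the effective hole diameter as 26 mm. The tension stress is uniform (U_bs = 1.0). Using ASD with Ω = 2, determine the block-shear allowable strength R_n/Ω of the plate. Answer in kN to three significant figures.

151 kN

Shear plane L_v = 30 + 4·65 = 290 mm; A_gv = 290 × 6 = 1740 mm².
A_nv = (290 − 4.5·26) × 6 = 1038 mm².
A_nt = (35 − 0.5·26) × 6 = 132 mm².
0.6 F_u A_nv = 249.1 kN; 0.6 F_y A_gv = 261 kN → shear rupture governs the shear term.
R_n = 249.1 + 1.0 × 400 × 132 / 1000 = 301.9 kN.
Allowable strength R_n/Ω = 301.9 / 2 = 151 kN.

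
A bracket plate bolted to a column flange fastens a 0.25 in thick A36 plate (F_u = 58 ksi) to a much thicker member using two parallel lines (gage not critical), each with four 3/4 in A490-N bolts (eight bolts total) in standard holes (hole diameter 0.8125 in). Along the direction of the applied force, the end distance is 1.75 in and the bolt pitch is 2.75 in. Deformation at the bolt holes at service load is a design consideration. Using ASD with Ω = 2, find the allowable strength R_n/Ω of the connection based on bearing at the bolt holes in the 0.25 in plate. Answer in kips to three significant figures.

102 kips

Per bolt r_n = 1.2 l_c t F_u ≤ 2.4 d t F_u; upper limit = 2.4 × 0.75 × 0.25 × 58 = 26.1 kips.
Edge bolt: l_c = 1.75 − 0.8125/2 = 1.344 in → 1.2 × 1.344 × 0.25 × 58 = 23.38 → r_n = 23.38 kips.
Interior bolts: l_c = 2.75 − 0.8125 = 1.938 in → 1.2 × 1.938 × 0.25 × 58 = 33.71 → r_n = 26.1 kips.
R_n = 2 × 23.38 + 6 × 26.1 = 203.4 kips.
Allowable strength R_n/Ω = 203.4 / 2 = 102 kips.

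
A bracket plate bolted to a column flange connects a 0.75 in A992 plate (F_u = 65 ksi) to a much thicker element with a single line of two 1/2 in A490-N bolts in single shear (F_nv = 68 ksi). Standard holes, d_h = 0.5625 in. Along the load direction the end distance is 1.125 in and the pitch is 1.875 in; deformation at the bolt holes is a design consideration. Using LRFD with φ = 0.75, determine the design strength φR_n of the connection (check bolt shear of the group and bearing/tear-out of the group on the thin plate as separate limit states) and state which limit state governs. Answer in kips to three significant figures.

20 kips (bolt shear governs)

Bolt shear: A_b = π·0.5²/4 = 0.1963 in²; R_n = 68 × 0.1963 × 2 × 1 = 26.7 kips → 0.75 × 26.7 = 20 kips.
Bearing (1.2 l_c t F_u ≤ 2.4 d t F_u): upper limit = 2.4·0.5·0.75·65 = 58.5 kips.
  Edge l_c = 1.125 − 0.5625/2 = 0.8438 → r_n = 49.36 kips; interior l_c = 1.875 − 0.5625 = 1.312 → r_n = 58.5 kips.
  R_n,bearing = 1·49.36 + 1·58.5 = 107.9 kips → 0.75 × 107.9 = 80.9 kips.
Bolt shear governs: 20 kips.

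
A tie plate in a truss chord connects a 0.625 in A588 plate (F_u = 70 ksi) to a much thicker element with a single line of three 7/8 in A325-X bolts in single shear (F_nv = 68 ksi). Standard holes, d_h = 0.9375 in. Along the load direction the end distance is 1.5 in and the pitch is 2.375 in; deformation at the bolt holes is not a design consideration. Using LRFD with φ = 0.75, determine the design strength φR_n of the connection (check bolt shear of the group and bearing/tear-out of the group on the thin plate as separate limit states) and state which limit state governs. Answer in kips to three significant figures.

92 kips (bolt shear governs)

Bolt shear: A_b = π·0.875²/4 = 0.6013 in²; R_n = 68 × 0.6013 × 3 × 1 = 122.7 kips → 0.75 × 122.7 = 92 kips.
Bearing (1.5 l_c t F_u ≤ 3.0 d t F_u): upper limit = 3.0·0.875·0.625·70 = 114.8 kips.
  Edge l_c = 1.5 − 0.9375/2 = 1.031 → r_n = 67.68 kips; interior l_c = 2.375 − 0.9375 = 1.438 → r_n = 94.34 kips.
  R_n,bearing = 1·67.68 + 2·94.34 = 256.3 kips → 0.75 × 256.3 = 192 kips.
Bolt shear governs: 92 kips.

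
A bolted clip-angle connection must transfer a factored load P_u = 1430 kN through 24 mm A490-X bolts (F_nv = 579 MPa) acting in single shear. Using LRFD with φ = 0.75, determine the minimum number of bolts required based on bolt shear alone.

A_b = π·24²/4 = 452.4 mm².
Per-bolt design strength φR_n = 0.75 × 579 × 452.4 × 1 / 1000 = 196.5 kN.
n ≥ 1430 / 196.5 = 7.279 → use 8 bolts.

8 bolts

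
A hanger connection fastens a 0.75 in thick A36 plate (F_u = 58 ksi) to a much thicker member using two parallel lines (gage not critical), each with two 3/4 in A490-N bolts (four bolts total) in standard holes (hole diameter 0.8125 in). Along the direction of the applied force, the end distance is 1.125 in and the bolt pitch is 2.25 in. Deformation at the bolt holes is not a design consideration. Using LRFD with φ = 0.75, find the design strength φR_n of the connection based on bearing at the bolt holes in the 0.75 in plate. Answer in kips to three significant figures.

211 kips

Per bolt r_n = 1.5 l_c t F_u ≤ 3.0 d t F_u; upper limit = 3.0 × 0.75 × 0.75 × 58 = 97.88 kips.
Edge bolt: l_c = 1.125 − 0.8125/2 = 0.7188 in → 1.5 × 0.7188 × 0.75 × 58 = 46.9 → r_n = 46.9 kips.
Interior bolts: l_c = 2.25 − 0.8125 = 1.438 in → 1.5 × 1.438 × 0.75 × 58 = 93.8 → r_n = 93.8 kips.
R_n = 2 × 46.9 + 2 × 93.8 = 281.4 kips.
Design strength φR_n = 0.75 × 281.4 = 211 kips.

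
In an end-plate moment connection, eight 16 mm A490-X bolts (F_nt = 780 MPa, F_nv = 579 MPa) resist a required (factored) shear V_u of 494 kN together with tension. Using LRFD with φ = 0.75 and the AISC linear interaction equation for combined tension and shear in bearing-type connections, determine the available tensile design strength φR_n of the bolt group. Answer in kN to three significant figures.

558 kN

A_b = π·16²/4 = 201.1 mm²; f_rv = 494 × 1000 / (8 × 201.1) = 307.1 MPa.
F'_nt = 1.3 F_nt − (F_nt / φF_nv) f_rv = 1.3·780 − (780/(0.75·579))·307.1 = 462.4 MPa, capped at F_nt → F'_nt = 462.4 MPa.
R_n = F'_nt · A_b · n = 462.4 × 201.1 × 8 / 1000 = 743.7 kN.
Design strength φR_n = 0.75 × 743.7 = 558 kN.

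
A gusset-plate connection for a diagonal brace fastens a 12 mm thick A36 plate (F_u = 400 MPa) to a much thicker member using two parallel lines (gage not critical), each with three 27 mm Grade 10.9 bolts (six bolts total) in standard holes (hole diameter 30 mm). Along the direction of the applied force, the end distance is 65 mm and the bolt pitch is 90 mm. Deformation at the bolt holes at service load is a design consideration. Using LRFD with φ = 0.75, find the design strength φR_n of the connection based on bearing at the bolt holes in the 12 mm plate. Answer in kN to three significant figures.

1370 kN

Per bolt r_n = 1.2 l_c t F_u ≤ 2.4 d t F_u; upper limit = 2.4 × 27 × 12 × 400 / 1000 = 311 kN.
Edge bolt: l_c = 65 − 30/2 = 50 mm → 1.2 × 50 × 12 × 400 / 1000 = 288 → r_n = 288 kN.
Interior bolts: l_c = 90 − 30 = 60 mm → 1.2 × 60 × 12 × 400 / 1000 = 345.6 → r_n = 311 kN.
R_n = 2 × 288 + 4 × 311 = 1820 kN.
Design strength φR_n = 0.75 × 1820 = 1370 kN.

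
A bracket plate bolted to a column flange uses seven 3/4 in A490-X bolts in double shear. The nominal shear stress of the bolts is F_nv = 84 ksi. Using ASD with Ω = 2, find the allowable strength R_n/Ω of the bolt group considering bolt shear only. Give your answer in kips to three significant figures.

260 kips

A_b = π × 0.75² / 4 = 0.4418 in².
R_n = F_nv · A_b · n · n_s = 84 × 0.4418 × 7 × 2 = 519.5 kips.
Allowable strength R_n/Ω = 519.5 / 2 = 260 kips.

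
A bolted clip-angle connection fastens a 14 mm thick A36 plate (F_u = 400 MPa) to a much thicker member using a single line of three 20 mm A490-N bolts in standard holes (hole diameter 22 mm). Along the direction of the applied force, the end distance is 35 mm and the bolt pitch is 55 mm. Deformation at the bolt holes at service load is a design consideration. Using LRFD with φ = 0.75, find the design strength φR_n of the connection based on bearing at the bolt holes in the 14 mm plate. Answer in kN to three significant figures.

454 kN

Per bolt r_n = 1.2 l_c t F_u ≤ 2.4 d t F_u; upper limit = 2.4 × 20 × 14 × 400 / 1000 = 268.8 kN.
Edge bolt: l_c = 35 − 22/2 = 24 mm → 1.2 × 24 × 14 × 400 / 1000 = 161.3 → r_n = 161.3 kN.
Interior bolts: l_c = 55 − 22 = 33 mm → 1.2 × 33 × 14 × 400 / 1000 = 221.8 → r_n = 221.8 kN.
R_n = 1 × 161.3 + 2 × 221.8 = 604.8 kN.
Design strength φR_n = 0.75 × 604.8 = 454 kN.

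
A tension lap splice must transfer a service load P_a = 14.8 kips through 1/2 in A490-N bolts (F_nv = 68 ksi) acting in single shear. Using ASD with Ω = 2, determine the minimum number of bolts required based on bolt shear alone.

3 bolts

A_b = π·0.5²/4 = 0.1963 in².
Per-bolt allowable strength R_n/Ω = 68 × 0.1963 × 1 / 2 = 6.676 kips.
n ≥ 14.8 / 6.676 = 2.217 → use 3 bolts.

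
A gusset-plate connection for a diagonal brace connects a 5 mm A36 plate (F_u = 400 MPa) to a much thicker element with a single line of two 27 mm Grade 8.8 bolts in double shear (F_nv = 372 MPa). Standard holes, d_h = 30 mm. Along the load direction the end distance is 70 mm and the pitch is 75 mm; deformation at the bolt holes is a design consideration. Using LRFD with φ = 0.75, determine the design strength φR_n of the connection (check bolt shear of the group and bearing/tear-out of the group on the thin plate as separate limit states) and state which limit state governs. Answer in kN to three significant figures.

Bolt shear: A_b = π·27²/4 = 572.6 mm²; R_n = 372 × 572.6 × 2 × 2 / 1000 = 852 kN → 0.75 × 852 = 639 kN.
Bearing (1.2 l_c t F_u ≤ 2.4 d t F_u): upper limit = 2.4·27·5·400 / 1000 = 129.6 kN.
  Edge l_c = 70 − 30/2 = 55 → r_n = 129.6 kN; interior l_c = 75 − 30 = 45 → r_n = 108 kN.
  R_n,bearing = 1·129.6 + 1·108 = 237.6 kN → 0.75 × 237.6 = 178 kN.
Bearing governs: 178 kN.

178 kN (bearing governs)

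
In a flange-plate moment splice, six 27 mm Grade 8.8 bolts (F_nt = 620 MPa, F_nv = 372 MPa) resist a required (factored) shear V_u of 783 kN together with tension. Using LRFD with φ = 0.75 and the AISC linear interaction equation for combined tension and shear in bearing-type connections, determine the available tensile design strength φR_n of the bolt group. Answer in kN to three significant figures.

772 kN

A_b = π·27²/4 = 572.6 mm²; f_rv = 783 × 1000 / (6 × 572.6) = 227.9 MPa.
F'_nt = 1.3 F_nt − (F_nt / φF_nv) f_rv = 1.3·620 − (620/(0.75·372))·227.9 = 299.5 MPa, capped at F_nt → F'_nt = 299.5 MPa.
R_n = F'_nt · A_b · n = 299.5 × 572.6 × 6 / 1000 = 1029 kN.
Design strength φR_n = 0.75 × 1029 = 772 kN.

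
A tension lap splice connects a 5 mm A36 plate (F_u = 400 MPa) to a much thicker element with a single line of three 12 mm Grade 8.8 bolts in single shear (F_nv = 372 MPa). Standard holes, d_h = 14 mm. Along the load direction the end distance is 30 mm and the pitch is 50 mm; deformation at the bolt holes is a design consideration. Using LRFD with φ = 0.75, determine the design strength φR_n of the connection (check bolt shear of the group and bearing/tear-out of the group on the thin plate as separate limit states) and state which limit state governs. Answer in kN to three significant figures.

Bolt shear: A_b = π·12²/4 = 113.1 mm²; R_n = 372 × 113.1 × 3 × 1 / 1000 = 126.2 kN → 0.75 × 126.2 = 94.7 kN.
Bearing (1.2 l_c t F_u ≤ 2.4 d t F_u): upper limit = 2.4·12·5·400 / 1000 = 57.6 kN.
  Edge l_c = 30 − 14/2 = 23 → r_n = 55.2 kN; interior l_c = 50 − 14 = 36 → r_n = 57.6 kN.
  R_n,bearing = 1·55.2 + 2·57.6 = 170.4 kN → 0.75 × 170.4 = 128 kN.
Bolt shear governs: 94.7 kN.

94.7 kN (bolt shear governs)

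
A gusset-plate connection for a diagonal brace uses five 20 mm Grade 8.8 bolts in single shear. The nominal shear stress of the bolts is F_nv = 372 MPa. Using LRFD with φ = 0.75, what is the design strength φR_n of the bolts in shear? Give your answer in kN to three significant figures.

A_b = π × 20² / 4 = 314.2 mm².
R_n = F_nv · A_b · n · n_s = 372 × 314.2 × 5 × 1 / 1000 = 584.3 kN.
Design strength φR_n = 0.75 × 584.3 = 438 kN.

438 kN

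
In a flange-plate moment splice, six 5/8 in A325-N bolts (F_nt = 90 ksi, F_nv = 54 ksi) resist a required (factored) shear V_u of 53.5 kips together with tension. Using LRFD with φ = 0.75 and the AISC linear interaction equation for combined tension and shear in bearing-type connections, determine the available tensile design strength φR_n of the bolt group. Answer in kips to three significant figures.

72.4 kips

A_b = π·0.625²/4 = 0.3068 in²; f_rv = 53.5 / (6 × 0.3068) = 29.06 ksi.
F'_nt = 1.3 F_nt − (F_nt / φF_nv) f_rv = 1.3·90 − (90/(0.75·54))·29.06 = 52.41 ksi, capped at F_nt → F'_nt = 52.41 ksi.
R_n = F'_nt · A_b · n = 52.41 × 0.3068 × 6 = 96.48 kips.
Design strength φR_n = 0.75 × 96.48 = 72.4 kips.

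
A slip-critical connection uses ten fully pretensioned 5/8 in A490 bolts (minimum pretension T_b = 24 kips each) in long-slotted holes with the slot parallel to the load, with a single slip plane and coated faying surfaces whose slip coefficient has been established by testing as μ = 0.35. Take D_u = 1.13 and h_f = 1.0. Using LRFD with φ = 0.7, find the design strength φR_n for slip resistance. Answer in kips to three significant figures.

R_n = μ · D_u · h_f · T_b · n_s · n_b = 0.35 × 1.13 × 1.0 × 24 × 1 × 10 = 94.92 kips.
Design strength φR_n = 0.7 × 94.92 = 66.4 kips.

66.4 kips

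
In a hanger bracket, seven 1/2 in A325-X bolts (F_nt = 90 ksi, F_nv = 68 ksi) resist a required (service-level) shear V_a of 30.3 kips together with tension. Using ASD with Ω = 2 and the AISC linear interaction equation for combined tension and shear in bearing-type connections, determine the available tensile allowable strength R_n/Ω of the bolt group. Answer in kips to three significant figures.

40.3 kips

A_b = π·0.5²/4 = 0.1963 in²; f_rv = 30.3 / (7 × 0.1963) = 22.05 ksi.
F'_nt = 1.3 F_nt − (Ω F_nt / F_nv) f_rv = 1.3·90 − (2·90/68)·22.05 = 58.64 ksi, capped at F_nt → F'_nt = 58.64 ksi.
R_n = F'_nt · A_b · n = 58.64 × 0.1963 × 7 = 80.6 kips.
Allowable strength R_n/Ω = 80.6 / 2 = 40.3 kips.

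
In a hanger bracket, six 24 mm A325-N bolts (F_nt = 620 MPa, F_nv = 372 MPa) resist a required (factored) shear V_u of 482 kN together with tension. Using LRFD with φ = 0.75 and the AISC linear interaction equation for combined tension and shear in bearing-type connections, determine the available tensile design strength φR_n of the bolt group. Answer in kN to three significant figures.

837 kN

A_b = π·24²/4 = 452.4 mm²; f_rv = 482 × 1000 / (6 × 452.4) = 177.6 MPa.
F'_nt = 1.3 F_nt − (F_nt / φF_nv) f_rv = 1.3·620 − (620/(0.75·372))·177.6 = 411.4 MPa, capped at F_nt → F'_nt = 411.4 MPa.
R_n = F'_nt · A_b · n = 411.4 × 452.4 × 6 / 1000 = 1117 kN.
Design strength φR_n = 0.75 × 1117 = 837 kN.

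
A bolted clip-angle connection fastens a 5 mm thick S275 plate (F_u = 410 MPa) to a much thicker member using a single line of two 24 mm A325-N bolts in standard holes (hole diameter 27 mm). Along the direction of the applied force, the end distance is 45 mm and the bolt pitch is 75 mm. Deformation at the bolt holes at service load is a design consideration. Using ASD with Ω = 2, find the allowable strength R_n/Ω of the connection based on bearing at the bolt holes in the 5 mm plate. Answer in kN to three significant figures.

Per bolt r_n = 1.2 l_c t F_u ≤ 2.4 d t F_u; upper limit = 2.4 × 24 × 5 × 410 / 1000 = 118.1 kN.
Edge bolt: l_c = 45 − 27/2 = 31.5 mm → 1.2 × 31.5 × 5 × 410 / 1000 = 77.49 → r_n = 77.49 kN.
Interior bolts: l_c = 75 − 27 = 48 mm → 1.2 × 48 × 5 × 410 / 1000 = 118.1 → r_n = 118.1 kN.
R_n = 1 × 77.49 + 1 × 118.1 = 195.6 kN.
Allowable strength R_n/Ω = 195.6 / 2 = 97.8 kN.

97.8 kN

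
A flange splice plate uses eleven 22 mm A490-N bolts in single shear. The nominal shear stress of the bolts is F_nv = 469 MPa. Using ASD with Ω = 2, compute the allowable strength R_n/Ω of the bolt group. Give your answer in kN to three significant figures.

A_b = π × 22² / 4 = 380.1 mm².
R_n = F_nv · A_b · n · n_s = 469 × 380.1 × 11 × 1 / 1000 = 1961 kN.
Allowable strength R_n/Ω = 1961 / 2 = 981 kN.

981 kN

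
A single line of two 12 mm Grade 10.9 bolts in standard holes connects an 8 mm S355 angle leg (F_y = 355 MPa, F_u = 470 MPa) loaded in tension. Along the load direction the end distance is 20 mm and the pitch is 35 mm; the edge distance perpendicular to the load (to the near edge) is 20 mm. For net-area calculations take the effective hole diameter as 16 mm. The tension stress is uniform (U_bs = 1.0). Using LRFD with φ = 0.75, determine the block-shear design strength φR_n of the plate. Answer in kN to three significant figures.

Shear plane L_v = 20 + 1·35 = 55 mm; A_gv = 55 × 8 = 440 mm².
A_nv = (55 − 1.5·16) × 8 = 248 mm².
A_nt = (20 − 0.5·16) × 8 = 96 mm².
0.6 F_u A_nv = 69.94 kN; 0.6 F_y A_gv = 93.72 kN → shear rupture governs the shear term.
R_n = 69.94 + 1.0 × 470 × 96 / 1000 = 115.1 kN.
Design strength φR_n = 0.75 × 115.1 = 86.3 kN.

86.3 kN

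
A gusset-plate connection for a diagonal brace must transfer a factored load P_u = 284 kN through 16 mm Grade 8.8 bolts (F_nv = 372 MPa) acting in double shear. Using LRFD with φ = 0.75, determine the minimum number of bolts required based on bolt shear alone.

A_b = π·16²/4 = 201.1 mm².
Per-bolt design strength φR_n = 0.75 × 372 × 201.1 × 2 / 1000 = 112.2 kN.
n ≥ 284 / 112.2 = 2.531 → use 3 bolts.

3 bolts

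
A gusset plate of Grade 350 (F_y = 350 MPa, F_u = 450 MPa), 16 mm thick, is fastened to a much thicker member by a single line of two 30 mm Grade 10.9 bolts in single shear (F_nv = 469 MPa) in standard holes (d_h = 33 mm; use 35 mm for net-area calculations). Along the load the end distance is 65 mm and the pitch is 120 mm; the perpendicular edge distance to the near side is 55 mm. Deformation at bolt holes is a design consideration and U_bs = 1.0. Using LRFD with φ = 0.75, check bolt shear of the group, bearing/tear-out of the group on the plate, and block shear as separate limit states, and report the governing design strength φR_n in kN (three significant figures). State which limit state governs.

497 kN (bolt shear governs)

Bolt shear: A_b = π·30²/4 = 706.9 mm²; R_n = 469 × 706.9 × 2 × 1 / 1000 = 663 kN → 0.75 × 663 = 497 kN.
Bearing: edge l_c = 48.5, r_n = 419 kN; interior l_c = 87, r_n = 518.4 kN; R_n = 419 + 1·518.4 = 937.4 kN → 703 kN.
Block shear: A_gv = 2960, A_nv = 2120, A_nt = 600 mm²; R_n = min(0.6F_uA_nv, 0.6F_yA_gv) + U_bs·F_u·A_nt = 842.4 kN → 632 kN.
Bolt shear governs: 497 kN.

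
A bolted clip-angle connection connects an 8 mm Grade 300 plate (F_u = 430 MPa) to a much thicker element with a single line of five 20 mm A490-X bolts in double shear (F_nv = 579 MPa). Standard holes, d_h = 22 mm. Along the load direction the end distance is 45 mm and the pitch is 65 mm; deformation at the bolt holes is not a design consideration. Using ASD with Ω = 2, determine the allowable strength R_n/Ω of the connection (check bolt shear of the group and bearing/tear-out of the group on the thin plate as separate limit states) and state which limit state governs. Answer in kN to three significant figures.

501 kN (bearing governs)

Bolt shear: A_b = π·20²/4 = 314.2 mm²; R_n = 579 × 314.2 × 5 × 2 / 1000 = 1819 kN → 1819 / 2 = 909 kN.
Bearing (1.5 l_c t F_u ≤ 3.0 d t F_u): upper limit = 3.0·20·8·430 / 1000 = 206.4 kN.
  Edge l_c = 45 − 22/2 = 34 → r_n = 175.4 kN; interior l_c = 65 − 22 = 43 → r_n = 206.4 kN.
  R_n,bearing = 1·175.4 + 4·206.4 = 1001 kN → 1001 / 2 = 501 kN.
Bearing governs: 501 kN.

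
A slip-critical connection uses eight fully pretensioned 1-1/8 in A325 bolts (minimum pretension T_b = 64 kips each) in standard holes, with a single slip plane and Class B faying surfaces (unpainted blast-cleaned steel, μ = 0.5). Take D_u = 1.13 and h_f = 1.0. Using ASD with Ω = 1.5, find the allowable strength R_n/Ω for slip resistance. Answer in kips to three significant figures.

193 kips

R_n = μ · D_u · h_f · T_b · n_s · n_b = 0.5 × 1.13 × 1.0 × 64 × 1 × 8 = 289.3 kips.
Allowable strength R_n/Ω = 289.3 / 1.5 = 193 kips.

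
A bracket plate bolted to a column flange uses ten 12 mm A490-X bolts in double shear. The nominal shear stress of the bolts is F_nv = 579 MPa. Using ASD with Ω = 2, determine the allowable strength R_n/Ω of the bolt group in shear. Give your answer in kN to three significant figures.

655 kN

A_b = π × 12² / 4 = 113.1 mm².
R_n = F_nv · A_b · n · n_s = 579 × 113.1 × 10 × 2 / 1000 = 1310 kN.
Allowable strength R_n/Ω = 1310 / 2 = 655 kN.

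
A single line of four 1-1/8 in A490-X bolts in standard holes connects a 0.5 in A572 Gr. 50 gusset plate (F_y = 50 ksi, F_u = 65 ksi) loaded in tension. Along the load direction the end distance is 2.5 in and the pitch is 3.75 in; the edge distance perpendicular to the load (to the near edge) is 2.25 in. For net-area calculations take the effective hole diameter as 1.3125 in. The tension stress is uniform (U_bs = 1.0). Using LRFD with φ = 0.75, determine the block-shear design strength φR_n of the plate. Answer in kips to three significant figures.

173 kips

Shear plane L_v = 2.5 + 3·3.75 = 13.75 in; A_gv = 13.75 × 0.5 = 6.875 in².
A_nv = (13.75 − 3.5·1.3125) × 0.5 = 4.578 in².
A_nt = (2.25 − 0.5·1.3125) × 0.5 = 0.7969 in².
0.6 F_u A_nv = 178.5 kips; 0.6 F_y A_gv = 206.2 kips → shear rupture governs the shear term.
R_n = 178.5 + 1.0 × 65 × 0.7969 = 230.3 kips.
Design strength φR_n = 0.75 × 230.3 = 173 kips.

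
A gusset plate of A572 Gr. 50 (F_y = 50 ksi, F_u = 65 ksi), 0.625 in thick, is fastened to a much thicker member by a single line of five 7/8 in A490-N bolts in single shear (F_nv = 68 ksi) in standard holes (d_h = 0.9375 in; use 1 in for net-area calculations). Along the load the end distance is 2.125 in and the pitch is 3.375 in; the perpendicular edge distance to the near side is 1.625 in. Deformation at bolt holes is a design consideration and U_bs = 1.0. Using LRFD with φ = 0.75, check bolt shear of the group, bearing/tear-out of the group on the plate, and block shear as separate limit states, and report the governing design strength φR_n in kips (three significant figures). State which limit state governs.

Bolt shear: A_b = π·0.875²/4 = 0.6013 in²; R_n = 68 × 0.6013 × 5 × 1 = 204.4 kips → 0.75 × 204.4 = 153 kips.
Bearing: edge l_c = 1.656, r_n = 80.74 kips; interior l_c = 2.438, r_n = 85.31 kips; R_n = 80.74 + 4·85.31 = 422 kips → 316 kips.
Block shear: A_gv = 9.766, A_nv = 6.953, A_nt = 0.7031 in²; R_n = min(0.6F_uA_nv, 0.6F_yA_gv) + U_bs·F_u·A_nt = 316.9 kips → 238 kips.
Bolt shear governs: 153 kips.

153 kips (bolt shear governs)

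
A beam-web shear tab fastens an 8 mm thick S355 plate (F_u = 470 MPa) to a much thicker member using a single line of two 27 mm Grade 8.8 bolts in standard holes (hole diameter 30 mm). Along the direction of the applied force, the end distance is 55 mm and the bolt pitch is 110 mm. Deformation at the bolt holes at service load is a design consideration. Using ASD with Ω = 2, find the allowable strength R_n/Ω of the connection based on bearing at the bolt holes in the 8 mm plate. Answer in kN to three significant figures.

Per bolt r_n = 1.2 l_c t F_u ≤ 2.4 d t F_u; upper limit = 2.4 × 27 × 8 × 470 / 1000 = 243.6 kN.
Edge bolt: l_c = 55 − 30/2 = 40 mm → 1.2 × 40 × 8 × 470 / 1000 = 180.5 → r_n = 180.5 kN.
Interior bolts: l_c = 110 − 30 = 80 mm → 1.2 × 80 × 8 × 470 / 1000 = 361 → r_n = 243.6 kN.
R_n = 1 × 180.5 + 1 × 243.6 = 424.1 kN.
Allowable strength R_n/Ω = 424.1 / 2 = 212 kN.

212 kN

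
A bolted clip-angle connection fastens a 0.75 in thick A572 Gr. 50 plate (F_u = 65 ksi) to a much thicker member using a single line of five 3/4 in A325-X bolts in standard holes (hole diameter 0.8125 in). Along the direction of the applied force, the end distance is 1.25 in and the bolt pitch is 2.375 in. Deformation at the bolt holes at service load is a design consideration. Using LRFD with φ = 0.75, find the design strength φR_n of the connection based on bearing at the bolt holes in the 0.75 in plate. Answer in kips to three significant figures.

Per bolt r_n = 1.2 l_c t F_u ≤ 2.4 d t F_u; upper limit = 2.4 × 0.75 × 0.75 × 65 = 87.75 kips.
Edge bolt: l_c = 1.25 − 0.8125/2 = 0.8438 in → 1.2 × 0.8438 × 0.75 × 65 = 49.36 → r_n = 49.36 kips.
Interior bolts: l_c = 2.375 − 0.8125 = 1.562 in → 1.2 × 1.562 × 0.75 × 65 = 91.41 → r_n = 87.75 kips.
R_n = 1 × 49.36 + 4 × 87.75 = 400.4 kips.
Design strength φR_n = 0.75 × 400.4 = 300 kips.

300 kips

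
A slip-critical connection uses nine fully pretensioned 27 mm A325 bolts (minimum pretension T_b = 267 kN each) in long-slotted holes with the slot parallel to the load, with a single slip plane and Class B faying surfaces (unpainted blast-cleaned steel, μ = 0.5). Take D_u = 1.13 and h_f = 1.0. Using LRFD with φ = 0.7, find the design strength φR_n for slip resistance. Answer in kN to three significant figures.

R_n = μ · D_u · h_f · T_b · n_s · n_b = 0.5 × 1.13 × 1.0 × 267 × 1 × 9 = 1358 kN.
Design strength φR_n = 0.7 × 1358 = 950 kN.

950 kN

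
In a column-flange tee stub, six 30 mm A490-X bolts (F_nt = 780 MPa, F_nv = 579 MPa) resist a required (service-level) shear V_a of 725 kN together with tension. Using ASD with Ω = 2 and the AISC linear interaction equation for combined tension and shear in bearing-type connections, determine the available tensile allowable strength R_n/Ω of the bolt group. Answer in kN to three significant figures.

A_b = π·30²/4 = 706.9 mm²; f_rv = 725 × 1000 / (6 × 706.9) = 170.9 MPa.
F'_nt = 1.3 F_nt − (Ω F_nt / F_nv) f_rv = 1.3·780 − (2·780/579)·170.9 = 553.4 MPa, capped at F_nt → F'_nt = 553.4 MPa.
R_n = F'_nt · A_b · n = 553.4 × 706.9 × 6 / 1000 = 2347 kN.
Allowable strength R_n/Ω = 2347 / 2 = 1170 kN.

1170 kN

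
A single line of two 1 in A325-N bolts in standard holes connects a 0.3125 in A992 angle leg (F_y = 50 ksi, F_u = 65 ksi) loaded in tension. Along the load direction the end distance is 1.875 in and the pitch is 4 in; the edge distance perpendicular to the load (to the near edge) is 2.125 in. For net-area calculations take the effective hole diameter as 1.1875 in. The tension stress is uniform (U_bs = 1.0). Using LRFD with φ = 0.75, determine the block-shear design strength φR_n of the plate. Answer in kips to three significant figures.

60.7 kips

Shear plane L_v = 1.875 + 1·4 = 5.875 in; A_gv = 5.875 × 0.3125 = 1.836 in².
A_nv = (5.875 − 1.5·1.1875) × 0.3125 = 1.279 in².
A_nt = (2.125 − 0.5·1.1875) × 0.3125 = 0.4785 in².
0.6 F_u A_nv = 49.89 kips; 0.6 F_y A_gv = 55.08 kips → shear rupture governs the shear term.
R_n = 49.89 + 1.0 × 65 × 0.4785 = 81 kips.
Design strength φR_n = 0.75 × 81 = 60.7 kips.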